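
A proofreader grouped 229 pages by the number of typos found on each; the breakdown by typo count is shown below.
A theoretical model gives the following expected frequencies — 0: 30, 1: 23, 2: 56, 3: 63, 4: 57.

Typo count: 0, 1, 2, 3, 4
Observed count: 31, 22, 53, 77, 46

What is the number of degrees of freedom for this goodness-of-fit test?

There are k = 5 categories and no parameters were estimated from the data, so df = 5 − 1 = 4.

4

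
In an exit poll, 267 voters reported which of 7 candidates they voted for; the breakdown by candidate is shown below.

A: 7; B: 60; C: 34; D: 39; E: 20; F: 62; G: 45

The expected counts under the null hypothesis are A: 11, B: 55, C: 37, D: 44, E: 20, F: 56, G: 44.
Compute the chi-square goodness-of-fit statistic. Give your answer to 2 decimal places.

A: (7 − 11)²/11 = 16/11 = 1.455
B: (60 − 55)²/55 = 25/55 = 0.455
C: (34 − 37)²/37 = 9/37 = 0.243
D: (39 − 44)²/44 = 25/44 = 0.568
E: (20 − 20)²/20 = 0/20 = 0.000
F: (62 − 56)²/56 = 36/56 = 0.643
G: (45 − 44)²/44 = 1/44 = 0.023
Sum = 3.39

3.39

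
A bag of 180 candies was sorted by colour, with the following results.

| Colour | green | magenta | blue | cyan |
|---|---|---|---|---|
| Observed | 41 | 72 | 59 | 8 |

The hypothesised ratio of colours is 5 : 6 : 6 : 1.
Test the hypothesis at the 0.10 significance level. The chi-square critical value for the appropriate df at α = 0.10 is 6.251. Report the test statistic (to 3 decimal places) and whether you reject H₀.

4.437; do not reject

Ratio total = 18. Expected counts: 180×5/18 = 50, 180×6/18 = 60, 180×6/18 = 60, 180×1/18 = 10.
cat          O        E   (O−E)²/E
green       41       50     1.6200
magenta     72       60     2.4000
blue        59       60     0.0167
cyan         8       10     0.4000
Sum = 4.437
df = 3. Since 4.437 < 6.251, we do not reject H₀.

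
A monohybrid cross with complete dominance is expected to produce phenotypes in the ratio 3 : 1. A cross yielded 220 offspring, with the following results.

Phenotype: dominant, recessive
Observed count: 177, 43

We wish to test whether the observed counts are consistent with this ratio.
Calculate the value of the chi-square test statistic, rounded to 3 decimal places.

Ratio total = 4. Expected counts: 220×3/4 = 165, 220×1/4 = 55.
χ² = (177−165)²/165 + (43−55)²/55
   = 0.8727 + 2.6182
Sum = 3.491

3.491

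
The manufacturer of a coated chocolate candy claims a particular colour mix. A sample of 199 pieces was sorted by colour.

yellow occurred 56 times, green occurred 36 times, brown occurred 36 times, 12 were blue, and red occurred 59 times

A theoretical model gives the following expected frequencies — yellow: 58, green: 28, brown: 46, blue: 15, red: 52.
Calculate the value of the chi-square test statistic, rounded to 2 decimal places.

cat         O        E   (O−E)²/E
yellow     56       58      0.069
green      36       28      2.286
brown      36       46      2.174
blue       12       15      0.600
red        59       52      0.942
Sum = 6.07

6.07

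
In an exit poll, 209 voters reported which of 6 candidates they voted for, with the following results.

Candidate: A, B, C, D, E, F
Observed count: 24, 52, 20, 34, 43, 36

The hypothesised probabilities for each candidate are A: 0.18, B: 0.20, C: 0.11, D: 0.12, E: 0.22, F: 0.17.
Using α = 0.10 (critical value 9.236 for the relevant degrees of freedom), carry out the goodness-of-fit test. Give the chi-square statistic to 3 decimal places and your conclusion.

Expected counts E_i = n·p_i: 209×0.18 = 37.62, 209×0.20 = 41.8, 209×0.11 = 22.99, 209×0.12 = 25.08, 209×0.22 = 45.98, 209×0.17 = 35.53.
A: (24 − 37.62)²/37.62 = 185.5044/37.62 = 4.9310
B: (52 − 41.8)²/41.8 = 104.04/41.8 = 2.4890
C: (20 − 22.99)²/22.99 = 8.9401/22.99 = 0.3889
D: (34 − 25.08)²/25.08 = 79.5664/25.08 = 3.1725
E: (43 − 45.98)²/45.98 = 8.8804/45.98 = 0.1931
F: (36 − 35.53)²/35.53 = 0.2209/35.53 = 0.0062
Sum = 11.181
df = 5. Since 11.181 > 9.236, we reject H₀.

11.181; reject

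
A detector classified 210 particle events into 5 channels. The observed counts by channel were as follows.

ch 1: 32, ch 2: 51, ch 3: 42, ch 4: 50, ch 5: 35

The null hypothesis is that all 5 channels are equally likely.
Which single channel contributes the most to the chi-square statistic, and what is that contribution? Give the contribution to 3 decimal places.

ch 1, 2.381

Expected count for each of the 5 categories: 210/5 = 42.
cat         O        E   (O−E)²/E
ch 1       32       42     2.3810
ch 2       51       42     1.9286
ch 3       42       42     0.0000
ch 4       50       42     1.5238
ch 5       35       42     1.1667
The largest term is for ch 1: 2.381.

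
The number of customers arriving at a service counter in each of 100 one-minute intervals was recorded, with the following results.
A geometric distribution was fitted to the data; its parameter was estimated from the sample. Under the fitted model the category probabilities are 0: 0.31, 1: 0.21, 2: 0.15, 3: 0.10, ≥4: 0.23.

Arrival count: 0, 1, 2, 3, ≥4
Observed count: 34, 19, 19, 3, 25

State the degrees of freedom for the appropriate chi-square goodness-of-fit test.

There are k = 5 categories and 1 parameter estimated from the data, so df = 5 − 1 − 1 = 3.

3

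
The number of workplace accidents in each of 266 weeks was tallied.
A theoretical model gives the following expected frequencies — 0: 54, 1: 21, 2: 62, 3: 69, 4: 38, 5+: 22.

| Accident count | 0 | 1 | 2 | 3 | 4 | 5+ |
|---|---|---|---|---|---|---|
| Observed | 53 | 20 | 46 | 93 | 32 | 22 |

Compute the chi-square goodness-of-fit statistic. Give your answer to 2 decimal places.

0: (53 − 54)²/54 = 1/54 = 0.019
1: (20 − 21)²/21 = 1/21 = 0.048
2: (46 − 62)²/62 = 256/62 = 4.129
3: (93 − 69)²/69 = 576/69 = 8.348
4: (32 − 38)²/38 = 36/38 = 0.947
5+: (22 − 22)²/22 = 0/22 = 0.000
Sum = 13.49

13.49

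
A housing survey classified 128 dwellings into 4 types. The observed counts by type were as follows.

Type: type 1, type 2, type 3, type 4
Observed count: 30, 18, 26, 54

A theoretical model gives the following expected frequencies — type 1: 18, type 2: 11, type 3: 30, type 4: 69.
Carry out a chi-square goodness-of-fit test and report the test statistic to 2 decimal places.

χ² = (30−18)²/18 + (18−11)²/11 + (26−30)²/30 + (54−69)²/69
   = 8.000 + 4.455 + 0.533 + 3.261
Sum = 16.25

16.25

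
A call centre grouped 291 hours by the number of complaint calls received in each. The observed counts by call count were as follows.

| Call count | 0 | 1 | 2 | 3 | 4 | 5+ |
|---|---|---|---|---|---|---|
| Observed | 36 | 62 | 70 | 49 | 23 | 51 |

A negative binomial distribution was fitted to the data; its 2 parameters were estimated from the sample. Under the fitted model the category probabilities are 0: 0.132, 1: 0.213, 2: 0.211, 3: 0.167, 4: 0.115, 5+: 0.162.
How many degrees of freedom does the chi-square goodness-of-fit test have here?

3

There are k = 6 categories and 2 parameters estimated from the data, so df = 6 − 1 − 2 = 3.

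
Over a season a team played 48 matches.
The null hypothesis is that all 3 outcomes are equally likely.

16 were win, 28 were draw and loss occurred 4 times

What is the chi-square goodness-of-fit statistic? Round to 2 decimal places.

Under H₀ each category has probability 1/3, so each expected count is 48/3 = 16.
cat         O        E   (O−E)²/E
win        16       16      0.000
draw       28       16      9.000
loss        4       16      9.000
Sum = 18.00

18.00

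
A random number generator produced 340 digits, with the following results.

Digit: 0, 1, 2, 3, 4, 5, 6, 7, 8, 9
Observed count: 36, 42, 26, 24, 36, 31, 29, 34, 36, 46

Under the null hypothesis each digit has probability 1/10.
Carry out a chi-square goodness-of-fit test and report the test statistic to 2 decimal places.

12.29

Under H₀ each category has probability 1/10, so each expected count is 340/10 = 34.
cat         O        E   (O−E)²/E
0          36       34      0.118
1          42       34      1.882
2          26       34      1.882
3          24       34      2.941
4          36       34      0.118
5          31       34      0.265
6          29       34      0.735
7          34       34      0.000
8          36       34      0.118
9          46       34      4.235
Sum = 12.29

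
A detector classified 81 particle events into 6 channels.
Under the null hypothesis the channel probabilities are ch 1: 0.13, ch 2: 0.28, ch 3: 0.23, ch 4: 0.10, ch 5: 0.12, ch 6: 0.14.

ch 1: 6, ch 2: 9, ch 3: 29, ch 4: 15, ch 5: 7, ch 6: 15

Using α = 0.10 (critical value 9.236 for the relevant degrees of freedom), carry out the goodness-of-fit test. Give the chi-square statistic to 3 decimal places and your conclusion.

Expected counts E_i = n·p_i: 81×0.13 = 10.53, 81×0.28 = 22.68, 81×0.23 = 18.63, 81×0.10 = 8.1, 81×0.12 = 9.72, 81×0.14 = 11.34.
ch 1: (6 − 10.53)²/10.53 = 20.5209/10.53 = 1.9488
ch 2: (9 − 22.68)²/22.68 = 187.1424/22.68 = 8.2514
ch 3: (29 − 18.63)²/18.63 = 107.5369/18.63 = 5.7722
ch 4: (15 − 8.1)²/8.1 = 47.61/8.1 = 5.8778
ch 5: (7 − 9.72)²/9.72 = 7.3984/9.72 = 0.7612
ch 6: (15 − 11.34)²/11.34 = 13.3956/11.34 = 1.1813
Sum = 23.793
df = 5. Since 23.793 > 9.236, we reject H₀.

23.793; reject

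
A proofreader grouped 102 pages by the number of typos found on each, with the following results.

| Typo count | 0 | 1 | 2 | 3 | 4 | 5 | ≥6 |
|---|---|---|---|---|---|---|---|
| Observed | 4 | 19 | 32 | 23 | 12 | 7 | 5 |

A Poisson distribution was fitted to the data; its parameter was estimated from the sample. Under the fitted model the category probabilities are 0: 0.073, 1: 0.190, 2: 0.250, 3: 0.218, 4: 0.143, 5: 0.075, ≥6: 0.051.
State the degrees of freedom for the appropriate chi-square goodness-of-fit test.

5

There are k = 7 categories and 1 parameter estimated from the data, so df = 7 − 1 − 1 = 5.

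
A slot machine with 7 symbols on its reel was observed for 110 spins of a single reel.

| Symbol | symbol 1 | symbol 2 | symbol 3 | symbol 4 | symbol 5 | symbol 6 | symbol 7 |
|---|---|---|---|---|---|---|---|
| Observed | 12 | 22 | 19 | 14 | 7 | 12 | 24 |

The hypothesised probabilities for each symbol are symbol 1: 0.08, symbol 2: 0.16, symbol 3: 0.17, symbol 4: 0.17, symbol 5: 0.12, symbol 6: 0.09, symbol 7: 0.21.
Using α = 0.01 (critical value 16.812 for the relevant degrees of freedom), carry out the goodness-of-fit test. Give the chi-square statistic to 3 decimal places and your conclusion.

6.842; do not reject

Expected counts E_i = n·p_i: 110×0.08 = 8.8, 110×0.16 = 17.6, 110×0.17 = 18.7, 110×0.17 = 18.7, 110×0.12 = 13.2, 110×0.09 = 9.9, 110×0.21 = 23.1.
cat           O        E   (O−E)²/E
symbol 1     12      8.8     1.1636
symbol 2     22     17.6     1.1000
symbol 3     19     18.7     0.0048
symbol 4     14     18.7     1.1813
symbol 5      7     13.2     2.9121
symbol 6     12      9.9     0.4455
symbol 7     24     23.1     0.0351
Sum = 6.842
df = 6. Since 6.842 < 16.812, we do not reject H₀.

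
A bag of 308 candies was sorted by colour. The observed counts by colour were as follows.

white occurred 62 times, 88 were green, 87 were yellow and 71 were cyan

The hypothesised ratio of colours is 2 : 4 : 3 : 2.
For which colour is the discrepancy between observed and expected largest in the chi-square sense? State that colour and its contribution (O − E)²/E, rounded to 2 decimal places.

Ratio total = 11. Expected counts: 308×2/11 = 56, 308×4/11 = 112, 308×3/11 = 84, 308×2/11 = 56.
χ² = (62−56)²/56 + (88−112)²/112 + (87−84)²/84 + (71−56)²/56
   = 0.643 + 5.143 + 0.107 + 4.018
The largest term is for green: 5.14.

green, 5.14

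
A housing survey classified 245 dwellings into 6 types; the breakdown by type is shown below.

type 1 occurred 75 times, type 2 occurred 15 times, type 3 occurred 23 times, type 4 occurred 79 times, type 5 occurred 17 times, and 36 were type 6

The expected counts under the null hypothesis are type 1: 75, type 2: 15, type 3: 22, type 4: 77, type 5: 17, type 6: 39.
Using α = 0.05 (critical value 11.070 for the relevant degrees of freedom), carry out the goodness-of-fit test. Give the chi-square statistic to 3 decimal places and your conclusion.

0.328; do not reject

cat         O        E   (O−E)²/E
type 1     75       75     0.0000
type 2     15       15     0.0000
type 3     23       22     0.0455
type 4     79       77     0.0519
type 5     17       17     0.0000
type 6     36       39     0.2308
Sum = 0.328
df = 5. Since 0.328 < 11.070, we do not reject H₀.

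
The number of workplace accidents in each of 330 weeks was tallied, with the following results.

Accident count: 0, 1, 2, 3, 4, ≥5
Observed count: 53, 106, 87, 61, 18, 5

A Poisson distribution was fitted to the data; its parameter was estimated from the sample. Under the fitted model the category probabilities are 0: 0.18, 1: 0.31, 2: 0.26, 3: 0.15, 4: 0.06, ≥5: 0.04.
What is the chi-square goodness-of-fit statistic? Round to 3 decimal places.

Expected counts E_i = n·p_i: 330×0.18 = 59.4, 330×0.31 = 102.3, 330×0.26 = 85.8, 330×0.15 = 49.5, 330×0.06 = 19.8, 330×0.04 = 13.2.
χ² = (53−59.4)²/59.4 + (106−102.3)²/102.3 + (87−85.8)²/85.8 + (61−49.5)²/49.5 + (18−19.8)²/19.8 + (5−13.2)²/13.2
   = 0.6896 + 0.1338 + 0.0168 + 2.6717 + 0.1636 + 5.0939
Sum = 8.769

8.769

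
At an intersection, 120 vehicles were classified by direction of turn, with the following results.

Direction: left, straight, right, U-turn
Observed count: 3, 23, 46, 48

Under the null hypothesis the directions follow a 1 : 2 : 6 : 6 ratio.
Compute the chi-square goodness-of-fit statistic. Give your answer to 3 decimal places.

Ratio total = 15. Expected counts: 120×1/15 = 8, 120×2/15 = 16, 120×6/15 = 48, 120×6/15 = 48.
χ² = (3−8)²/8 + (23−16)²/16 + (46−48)²/48 + (48−48)²/48
   = 3.1250 + 3.0625 + 0.0833 + 0.0000
Sum = 6.271

6.271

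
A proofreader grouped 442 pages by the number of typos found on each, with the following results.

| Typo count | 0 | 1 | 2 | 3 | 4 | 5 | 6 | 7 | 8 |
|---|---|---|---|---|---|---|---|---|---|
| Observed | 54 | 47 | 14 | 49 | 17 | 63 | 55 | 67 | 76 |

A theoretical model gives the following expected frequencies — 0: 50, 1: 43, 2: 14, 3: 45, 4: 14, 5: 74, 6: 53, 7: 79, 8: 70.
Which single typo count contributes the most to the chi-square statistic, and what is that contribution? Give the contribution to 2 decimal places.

7, 1.82

χ² = (54−50)²/50 + (47−43)²/43 + (14−14)²/14 + (49−45)²/45 + (17−14)²/14 + (63−74)²/74 + (55−53)²/53 + (67−79)²/79 + (76−70)²/70
   = 0.320 + 0.372 + 0.000 + 0.356 + 0.643 + 1.635 + 0.075 + 1.823 + 0.514
The largest term is for 7: 1.82.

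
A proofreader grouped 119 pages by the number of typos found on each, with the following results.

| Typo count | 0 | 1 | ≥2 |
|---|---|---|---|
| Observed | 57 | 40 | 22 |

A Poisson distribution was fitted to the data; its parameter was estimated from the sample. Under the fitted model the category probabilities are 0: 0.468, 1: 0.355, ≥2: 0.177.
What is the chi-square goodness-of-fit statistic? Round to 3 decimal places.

0.192

Expected counts E_i = n·p_i: 119×0.468 = 55.692, 119×0.355 = 42.245, 119×0.177 = 21.063.
χ² = (57−55.692)²/55.692 + (40−42.245)²/42.245 + (22−21.063)²/21.063
   = 0.0307 + 0.1193 + 0.0417
Sum = 0.192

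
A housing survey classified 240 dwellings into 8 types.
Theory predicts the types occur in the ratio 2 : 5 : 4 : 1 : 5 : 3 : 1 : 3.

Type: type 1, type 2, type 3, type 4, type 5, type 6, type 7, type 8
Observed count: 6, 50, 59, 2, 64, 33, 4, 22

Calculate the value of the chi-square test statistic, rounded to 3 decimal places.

35.178

Ratio total = 24. Expected counts: 240×2/24 = 20, 240×5/24 = 50, 240×4/24 = 40, 240×1/24 = 10, 240×5/24 = 50, 240×3/24 = 30, 240×1/24 = 10, 240×3/24 = 30.
χ² = (6−20)²/20 + (50−50)²/50 + (59−40)²/40 + (2−10)²/10 + (64−50)²/50 + (33−30)²/30 + (4−10)²/10 + (22−30)²/30
   = 9.8000 + 0.0000 + 9.0250 + 6.4000 + 3.9200 + 0.3000 + 3.6000 + 2.1333
Sum = 35.178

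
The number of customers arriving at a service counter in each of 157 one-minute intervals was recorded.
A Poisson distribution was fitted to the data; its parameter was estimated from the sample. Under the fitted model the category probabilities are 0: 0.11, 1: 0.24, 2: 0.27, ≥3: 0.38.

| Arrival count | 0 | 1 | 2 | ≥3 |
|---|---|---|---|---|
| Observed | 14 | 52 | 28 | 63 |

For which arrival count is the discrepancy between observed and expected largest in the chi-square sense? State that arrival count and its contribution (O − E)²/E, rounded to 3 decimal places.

Expected counts E_i = n·p_i: 157×0.11 = 17.27, 157×0.24 = 37.68, 157×0.27 = 42.39, 157×0.38 = 59.66.
χ² = (14−17.27)²/17.27 + (52−37.68)²/37.68 + (28−42.39)²/42.39 + (63−59.66)²/59.66
   = 0.6192 + 5.4422 + 4.8849 + 0.1870
The largest term is for 1: 5.442.

1, 5.442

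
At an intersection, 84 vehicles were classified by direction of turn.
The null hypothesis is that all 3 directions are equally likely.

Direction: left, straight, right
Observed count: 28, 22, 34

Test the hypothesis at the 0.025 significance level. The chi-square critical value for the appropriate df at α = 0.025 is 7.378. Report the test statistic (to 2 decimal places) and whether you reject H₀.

Under H₀ each category has probability 1/3, so each expected count is 84/3 = 28.
χ² = (28−28)²/28 + (22−28)²/28 + (34−28)²/28
   = 0.000 + 1.286 + 1.286
Sum = 2.57
df = 2. Since 2.57 < 7.378, we do not reject H₀.

2.57; do not reject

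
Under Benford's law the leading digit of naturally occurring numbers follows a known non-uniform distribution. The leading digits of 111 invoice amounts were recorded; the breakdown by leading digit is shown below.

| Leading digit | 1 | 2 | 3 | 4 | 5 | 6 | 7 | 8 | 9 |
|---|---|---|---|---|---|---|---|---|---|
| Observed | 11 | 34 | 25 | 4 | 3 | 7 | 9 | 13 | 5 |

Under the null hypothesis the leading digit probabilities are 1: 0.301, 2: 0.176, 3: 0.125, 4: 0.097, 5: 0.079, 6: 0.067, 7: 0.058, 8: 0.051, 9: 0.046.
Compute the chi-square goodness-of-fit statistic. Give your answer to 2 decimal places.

53.27

Expected counts E_i = n·p_i: 111×0.301 = 33.411, 111×0.176 = 19.536, 111×0.125 = 13.875, 111×0.097 = 10.767, 111×0.079 = 8.769, 111×0.067 = 7.437, 111×0.058 = 6.438, 111×0.051 = 5.661, 111×0.046 = 5.106.
χ² = (11−33.411)²/33.411 + (34−19.536)²/19.536 + (25−13.875)²/13.875 + (4−10.767)²/10.767 + (3−8.769)²/8.769 + (7−7.437)²/7.437 + (9−6.438)²/6.438 + (13−5.661)²/5.661 + (5−5.106)²/5.106
   = 15.033 + 10.709 + 8.920 + 4.253 + 3.795 + 0.026 + 1.020 + 9.514 + 0.002
Sum = 53.27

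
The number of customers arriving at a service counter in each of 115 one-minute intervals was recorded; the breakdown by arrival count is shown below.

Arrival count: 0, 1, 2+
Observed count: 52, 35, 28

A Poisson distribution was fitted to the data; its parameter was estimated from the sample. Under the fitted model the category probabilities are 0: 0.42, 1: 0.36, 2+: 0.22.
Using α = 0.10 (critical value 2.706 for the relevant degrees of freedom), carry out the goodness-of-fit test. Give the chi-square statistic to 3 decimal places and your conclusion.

1.561; do not reject

Expected counts E_i = n·p_i: 115×0.42 = 48.3, 115×0.36 = 41.4, 115×0.22 = 25.3.
cat         O        E   (O−E)²/E
0          52     48.3     0.2834
1          35     41.4     0.9894
2+         28     25.3     0.2881
Sum = 1.561
df = 1. Since 1.561 < 2.706, we do not reject H₀.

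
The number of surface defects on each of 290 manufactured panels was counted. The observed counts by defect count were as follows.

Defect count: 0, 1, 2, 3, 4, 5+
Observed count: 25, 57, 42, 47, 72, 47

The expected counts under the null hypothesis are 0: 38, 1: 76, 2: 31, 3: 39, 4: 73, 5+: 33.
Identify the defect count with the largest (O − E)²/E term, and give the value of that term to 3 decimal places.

cat         O        E   (O−E)²/E
0          25       38     4.4474
1          57       76     4.7500
2          42       31     3.9032
3          47       39     1.6410
4          72       73     0.0137
5+         47       33     5.9394
The largest term is for 5+: 5.939.

5+, 5.939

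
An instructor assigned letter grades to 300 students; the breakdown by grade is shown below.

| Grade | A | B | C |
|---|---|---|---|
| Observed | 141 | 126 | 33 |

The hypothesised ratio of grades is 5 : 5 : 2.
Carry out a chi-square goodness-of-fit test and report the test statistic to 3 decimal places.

7.836

Ratio total = 12. Expected counts: 300×5/12 = 125, 300×5/12 = 125, 300×2/12 = 50.
χ² = (141−125)²/125 + (126−125)²/125 + (33−50)²/50
   = 2.0480 + 0.0080 + 5.7800
Sum = 7.836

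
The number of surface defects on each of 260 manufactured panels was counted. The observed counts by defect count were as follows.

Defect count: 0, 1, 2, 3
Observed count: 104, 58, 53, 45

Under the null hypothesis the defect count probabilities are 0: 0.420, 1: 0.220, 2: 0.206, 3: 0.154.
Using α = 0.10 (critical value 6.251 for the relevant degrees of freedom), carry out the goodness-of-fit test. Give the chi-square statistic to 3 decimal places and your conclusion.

Expected counts E_i = n·p_i: 260×0.420 = 109.2, 260×0.220 = 57.2, 260×0.206 = 53.56, 260×0.154 = 40.04.
cat         O        E   (O−E)²/E
0         104    109.2     0.2476
1          58     57.2     0.0112
2          53    53.56     0.0059
3          45    40.04     0.6144
Sum = 0.879
df = 3. Since 0.879 < 6.251, we do not reject H₀.

0.879; do not reject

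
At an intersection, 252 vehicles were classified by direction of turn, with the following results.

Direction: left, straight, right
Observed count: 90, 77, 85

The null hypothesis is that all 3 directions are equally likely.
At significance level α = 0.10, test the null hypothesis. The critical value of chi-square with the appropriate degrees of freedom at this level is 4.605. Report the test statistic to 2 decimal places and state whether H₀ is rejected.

1.02; do not reject

Under H₀ each category has probability 1/3, so each expected count is 252/3 = 84.
left: (90 − 84)²/84 = 36/84 = 0.429
straight: (77 − 84)²/84 = 49/84 = 0.583
right: (85 − 84)²/84 = 1/84 = 0.012
Sum = 1.02
df = 2. Since 1.02 < 4.605, we do not reject H₀.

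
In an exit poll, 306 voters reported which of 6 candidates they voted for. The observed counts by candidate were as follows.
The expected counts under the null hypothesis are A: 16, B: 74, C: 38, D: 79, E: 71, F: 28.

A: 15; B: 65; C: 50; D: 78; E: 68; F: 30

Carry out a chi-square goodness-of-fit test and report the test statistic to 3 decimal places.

χ² = (15−16)²/16 + (65−74)²/74 + (50−38)²/38 + (78−79)²/79 + (68−71)²/71 + (30−28)²/28
   = 0.0625 + 1.0946 + 3.7895 + 0.0127 + 0.1268 + 0.1429
Sum = 5.229

5.229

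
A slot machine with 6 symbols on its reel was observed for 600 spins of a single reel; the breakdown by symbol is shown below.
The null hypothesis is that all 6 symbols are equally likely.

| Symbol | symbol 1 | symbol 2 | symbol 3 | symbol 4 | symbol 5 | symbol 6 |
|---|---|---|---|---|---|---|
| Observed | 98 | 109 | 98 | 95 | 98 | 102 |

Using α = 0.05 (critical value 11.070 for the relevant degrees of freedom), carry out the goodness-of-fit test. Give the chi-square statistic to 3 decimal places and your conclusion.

Under H₀ each category has probability 1/6, so each expected count is 600/6 = 100.
symbol 1: (98 − 100)²/100 = 4/100 = 0.0400
symbol 2: (109 − 100)²/100 = 81/100 = 0.8100
symbol 3: (98 − 100)²/100 = 4/100 = 0.0400
symbol 4: (95 − 100)²/100 = 25/100 = 0.2500
symbol 5: (98 − 100)²/100 = 4/100 = 0.0400
symbol 6: (102 − 100)²/100 = 4/100 = 0.0400
Sum = 1.220
df = 5. Since 1.220 < 11.070, we do not reject H₀.

1.220; do not reject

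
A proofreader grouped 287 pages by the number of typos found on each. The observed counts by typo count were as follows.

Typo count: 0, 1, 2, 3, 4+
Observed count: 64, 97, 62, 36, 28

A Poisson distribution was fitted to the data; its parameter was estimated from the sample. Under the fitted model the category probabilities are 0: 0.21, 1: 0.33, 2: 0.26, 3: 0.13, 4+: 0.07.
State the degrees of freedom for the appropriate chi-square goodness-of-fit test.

There are k = 5 categories and 1 parameter estimated from the data, so df = 5 − 1 − 1 = 3.

3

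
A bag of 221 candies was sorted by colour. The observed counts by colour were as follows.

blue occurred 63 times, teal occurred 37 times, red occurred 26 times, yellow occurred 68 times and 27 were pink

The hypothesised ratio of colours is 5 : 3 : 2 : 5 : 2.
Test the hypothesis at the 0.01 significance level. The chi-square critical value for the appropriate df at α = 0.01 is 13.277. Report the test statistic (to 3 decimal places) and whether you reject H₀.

Ratio total = 17. Expected counts: 221×5/17 = 65, 221×3/17 = 39, 221×2/17 = 26, 221×5/17 = 65, 221×2/17 = 26.
χ² = (63−65)²/65 + (37−39)²/39 + (26−26)²/26 + (68−65)²/65 + (27−26)²/26
   = 0.0615 + 0.1026 + 0.0000 + 0.1385 + 0.0385
Sum = 0.341
df = 4. Since 0.341 < 13.277, we do not reject H₀.

0.341; do not reject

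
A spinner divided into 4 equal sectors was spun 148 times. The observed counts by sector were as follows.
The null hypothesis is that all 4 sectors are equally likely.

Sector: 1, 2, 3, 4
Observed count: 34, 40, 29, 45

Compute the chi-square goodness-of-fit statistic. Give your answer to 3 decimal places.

3.946

Expected count for each of the 4 categories: 148/4 = 37.
χ² = (34−37)²/37 + (40−37)²/37 + (29−37)²/37 + (45−37)²/37
   = 0.2432 + 0.2432 + 1.7297 + 1.7297
Sum = 3.946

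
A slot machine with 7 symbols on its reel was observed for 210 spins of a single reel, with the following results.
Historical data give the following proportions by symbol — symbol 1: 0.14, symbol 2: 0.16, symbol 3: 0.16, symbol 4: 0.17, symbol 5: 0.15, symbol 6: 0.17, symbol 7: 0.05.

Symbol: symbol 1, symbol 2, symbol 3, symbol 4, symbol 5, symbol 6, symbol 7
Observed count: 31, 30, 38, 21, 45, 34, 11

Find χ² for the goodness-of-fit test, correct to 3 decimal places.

Expected counts E_i = n·p_i: 210×0.14 = 29.4, 210×0.16 = 33.6, 210×0.16 = 33.6, 210×0.17 = 35.7, 210×0.15 = 31.5, 210×0.17 = 35.7, 210×0.05 = 10.5.
cat           O        E   (O−E)²/E
symbol 1     31     29.4     0.0871
symbol 2     30     33.6     0.3857
symbol 3     38     33.6     0.5762
symbol 4     21     35.7     6.0529
symbol 5     45     31.5     5.7857
symbol 6     34     35.7     0.0810
symbol 7     11     10.5     0.0238
Sum = 12.992

12.992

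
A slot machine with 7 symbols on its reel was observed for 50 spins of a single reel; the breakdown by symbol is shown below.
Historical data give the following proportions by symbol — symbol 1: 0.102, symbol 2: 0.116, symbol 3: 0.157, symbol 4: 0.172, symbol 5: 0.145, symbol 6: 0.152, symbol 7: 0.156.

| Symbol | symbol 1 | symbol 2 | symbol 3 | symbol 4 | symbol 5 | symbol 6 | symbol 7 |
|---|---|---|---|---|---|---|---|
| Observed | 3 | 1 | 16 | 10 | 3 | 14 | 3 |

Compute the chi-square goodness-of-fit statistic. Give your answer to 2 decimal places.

24.36

Expected counts E_i = n·p_i: 50×0.102 = 5.1, 50×0.116 = 5.8, 50×0.157 = 7.85, 50×0.172 = 8.6, 50×0.145 = 7.25, 50×0.152 = 7.6, 50×0.156 = 7.8.
symbol 1: (3 − 5.1)²/5.1 = 4.41/5.1 = 0.865
symbol 2: (1 − 5.8)²/5.8 = 23.04/5.8 = 3.972
symbol 3: (16 − 7.85)²/7.85 = 66.4225/7.85 = 8.461
symbol 4: (10 − 8.6)²/8.6 = 1.96/8.6 = 0.228
symbol 5: (3 − 7.25)²/7.25 = 18.0625/7.25 = 2.491
symbol 6: (14 − 7.6)²/7.6 = 40.96/7.6 = 5.389
symbol 7: (3 − 7.8)²/7.8 = 23.04/7.8 = 2.954
Sum = 24.36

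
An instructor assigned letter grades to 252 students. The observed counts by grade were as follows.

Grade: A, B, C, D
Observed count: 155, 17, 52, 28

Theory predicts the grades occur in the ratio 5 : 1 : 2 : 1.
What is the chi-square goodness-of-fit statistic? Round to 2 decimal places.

Ratio total = 9. Expected counts: 252×5/9 = 140, 252×1/9 = 28, 252×2/9 = 56, 252×1/9 = 28.
A: (155 − 140)²/140 = 225/140 = 1.607
B: (17 − 28)²/28 = 121/28 = 4.321
C: (52 − 56)²/56 = 16/56 = 0.286
D: (28 − 28)²/28 = 0/28 = 0.000
Sum = 6.21

6.21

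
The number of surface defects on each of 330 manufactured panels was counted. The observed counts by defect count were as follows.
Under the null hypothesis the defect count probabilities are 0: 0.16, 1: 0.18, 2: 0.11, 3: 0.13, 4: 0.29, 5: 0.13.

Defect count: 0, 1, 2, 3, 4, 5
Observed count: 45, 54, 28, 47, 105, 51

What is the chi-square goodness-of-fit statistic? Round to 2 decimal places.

6.37

Expected counts E_i = n·p_i: 330×0.16 = 52.8, 330×0.18 = 59.4, 330×0.11 = 36.3, 330×0.13 = 42.9, 330×0.29 = 95.7, 330×0.13 = 42.9.
χ² = (45−52.8)²/52.8 + (54−59.4)²/59.4 + (28−36.3)²/36.3 + (47−42.9)²/42.9 + (105−95.7)²/95.7 + (51−42.9)²/42.9
   = 1.152 + 0.491 + 1.898 + 0.392 + 0.904 + 1.529
Sum = 6.37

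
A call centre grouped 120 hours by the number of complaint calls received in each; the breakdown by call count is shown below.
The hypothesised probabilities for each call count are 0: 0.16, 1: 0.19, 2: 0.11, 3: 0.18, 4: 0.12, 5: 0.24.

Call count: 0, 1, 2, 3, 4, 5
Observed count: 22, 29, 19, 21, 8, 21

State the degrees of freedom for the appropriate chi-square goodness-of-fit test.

5

There are k = 6 categories and no parameters were estimated from the data, so df = 6 − 1 = 5.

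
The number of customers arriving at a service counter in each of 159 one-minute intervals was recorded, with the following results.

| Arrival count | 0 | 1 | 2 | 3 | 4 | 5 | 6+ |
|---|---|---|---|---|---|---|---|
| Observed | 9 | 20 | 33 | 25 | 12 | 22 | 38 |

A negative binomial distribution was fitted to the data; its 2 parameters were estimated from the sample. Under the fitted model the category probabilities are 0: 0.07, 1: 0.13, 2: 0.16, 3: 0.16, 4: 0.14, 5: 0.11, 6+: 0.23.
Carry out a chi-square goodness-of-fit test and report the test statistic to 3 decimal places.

Expected counts E_i = n·p_i: 159×0.07 = 11.13, 159×0.13 = 20.67, 159×0.16 = 25.44, 159×0.16 = 25.44, 159×0.14 = 22.26, 159×0.11 = 17.49, 159×0.23 = 36.57.
χ² = (9−11.13)²/11.13 + (20−20.67)²/20.67 + (33−25.44)²/25.44 + (25−25.44)²/25.44 + (12−22.26)²/22.26 + (22−17.49)²/17.49 + (38−36.57)²/36.57
   = 0.4076 + 0.0217 + 2.2466 + 0.0076 + 4.7290 + 1.1630 + 0.0559
Sum = 8.631

8.631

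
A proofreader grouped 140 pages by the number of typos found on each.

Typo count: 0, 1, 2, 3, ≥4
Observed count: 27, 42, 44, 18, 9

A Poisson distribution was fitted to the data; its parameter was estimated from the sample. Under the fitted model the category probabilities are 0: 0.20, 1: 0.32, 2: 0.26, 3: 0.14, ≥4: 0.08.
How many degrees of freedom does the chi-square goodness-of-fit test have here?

There are k = 5 categories and 1 parameter estimated from the data, so df = 5 − 1 − 1 = 3.

3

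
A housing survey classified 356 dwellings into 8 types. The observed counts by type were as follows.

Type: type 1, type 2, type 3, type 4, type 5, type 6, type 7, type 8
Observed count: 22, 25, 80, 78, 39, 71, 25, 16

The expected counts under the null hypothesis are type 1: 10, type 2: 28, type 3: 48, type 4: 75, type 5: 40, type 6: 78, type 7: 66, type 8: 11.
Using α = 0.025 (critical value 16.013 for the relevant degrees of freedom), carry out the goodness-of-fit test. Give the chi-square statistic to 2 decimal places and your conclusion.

64.57; reject

cat         O        E   (O−E)²/E
type 1     22       10     14.400
type 2     25       28      0.321
type 3     80       48     21.333
type 4     78       75      0.120
type 5     39       40      0.025
type 6     71       78      0.628
type 7     25       66     25.470
type 8     16       11      2.273
Sum = 64.57
df = 7. Since 64.57 > 16.013, we reject H₀.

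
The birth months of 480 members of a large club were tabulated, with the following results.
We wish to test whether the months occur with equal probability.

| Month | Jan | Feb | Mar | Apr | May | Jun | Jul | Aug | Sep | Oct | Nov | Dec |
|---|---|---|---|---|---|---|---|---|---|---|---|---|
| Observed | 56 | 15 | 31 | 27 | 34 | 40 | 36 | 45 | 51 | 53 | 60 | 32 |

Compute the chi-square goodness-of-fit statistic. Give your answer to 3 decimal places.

49.050

Expected count for each of the 12 categories: 480/12 = 40.
cat         O        E   (O−E)²/E
Jan        56       40     6.4000
Feb        15       40    15.6250
Mar        31       40     2.0250
Apr        27       40     4.2250
May        34       40     0.9000
Jun        40       40     0.0000
Jul        36       40     0.4000
Aug        45       40     0.6250
Sep        51       40     3.0250
Oct        53       40     4.2250
Nov        60       40    10.0000
Dec        32       40     1.6000
Sum = 49.050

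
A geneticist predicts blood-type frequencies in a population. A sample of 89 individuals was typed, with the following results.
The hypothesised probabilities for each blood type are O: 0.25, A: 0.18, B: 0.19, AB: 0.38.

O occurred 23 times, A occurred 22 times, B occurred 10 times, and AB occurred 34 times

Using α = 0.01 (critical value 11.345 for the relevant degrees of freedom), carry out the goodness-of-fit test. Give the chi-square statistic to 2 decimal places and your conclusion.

Expected counts E_i = n·p_i: 89×0.25 = 22.25, 89×0.18 = 16.02, 89×0.19 = 16.91, 89×0.38 = 33.82.
O: (23 − 22.25)²/22.25 = 0.5625/22.25 = 0.025
A: (22 − 16.02)²/16.02 = 35.7604/16.02 = 2.232
B: (10 − 16.91)²/16.91 = 47.7481/16.91 = 2.824
AB: (34 − 33.82)²/33.82 = 0.0324/33.82 = 0.001
Sum = 5.08
df = 3. Since 5.08 < 11.345, we do not reject H₀.

5.08; do not reject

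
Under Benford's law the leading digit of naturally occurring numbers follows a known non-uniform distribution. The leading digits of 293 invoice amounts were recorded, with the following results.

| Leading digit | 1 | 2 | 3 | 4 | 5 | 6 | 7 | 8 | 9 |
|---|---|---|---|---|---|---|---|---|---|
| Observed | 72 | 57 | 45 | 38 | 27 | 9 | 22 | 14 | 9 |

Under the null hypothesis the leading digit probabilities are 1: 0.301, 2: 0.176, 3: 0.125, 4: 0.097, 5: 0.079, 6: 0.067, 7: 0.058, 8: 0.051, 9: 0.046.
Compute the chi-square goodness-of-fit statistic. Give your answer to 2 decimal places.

Expected counts E_i = n·p_i: 293×0.301 = 88.193, 293×0.176 = 51.568, 293×0.125 = 36.625, 293×0.097 = 28.421, 293×0.079 = 23.147, 293×0.067 = 19.631, 293×0.058 = 16.994, 293×0.051 = 14.943, 293×0.046 = 13.478.
1: (72 − 88.193)²/88.193 = 262.213249/88.193 = 2.973
2: (57 − 51.568)²/51.568 = 29.506624/51.568 = 0.572
3: (45 − 36.625)²/36.625 = 70.140625/36.625 = 1.915
4: (38 − 28.421)²/28.421 = 91.757241/28.421 = 3.229
5: (27 − 23.147)²/23.147 = 14.845609/23.147 = 0.641
6: (9 − 19.631)²/19.631 = 113.018161/19.631 = 5.757
7: (22 − 16.994)²/16.994 = 25.060036/16.994 = 1.475
8: (14 − 14.943)²/14.943 = 0.889249/14.943 = 0.060
9: (9 − 13.478)²/13.478 = 20.052484/13.478 = 1.488
Sum = 18.11

18.11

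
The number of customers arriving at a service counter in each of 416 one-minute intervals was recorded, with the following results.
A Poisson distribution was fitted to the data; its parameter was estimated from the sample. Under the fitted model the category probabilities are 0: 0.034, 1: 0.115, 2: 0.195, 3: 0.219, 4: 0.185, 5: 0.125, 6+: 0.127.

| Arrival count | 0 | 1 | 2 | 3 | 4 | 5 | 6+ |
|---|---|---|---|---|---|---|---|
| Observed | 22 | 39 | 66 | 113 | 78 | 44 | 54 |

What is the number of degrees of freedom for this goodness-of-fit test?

There are k = 7 categories and 1 parameter estimated from the data, so df = 7 − 1 − 1 = 5.

5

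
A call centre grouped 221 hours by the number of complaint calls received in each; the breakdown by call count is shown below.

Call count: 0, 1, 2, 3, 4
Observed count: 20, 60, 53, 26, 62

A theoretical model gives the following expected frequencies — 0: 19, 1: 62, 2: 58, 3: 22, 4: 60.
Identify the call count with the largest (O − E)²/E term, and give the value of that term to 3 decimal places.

3, 0.727

χ² = (20−19)²/19 + (60−62)²/62 + (53−58)²/58 + (26−22)²/22 + (62−60)²/60
   = 0.0526 + 0.0645 + 0.4310 + 0.7273 + 0.0667
The largest term is for 3: 0.727.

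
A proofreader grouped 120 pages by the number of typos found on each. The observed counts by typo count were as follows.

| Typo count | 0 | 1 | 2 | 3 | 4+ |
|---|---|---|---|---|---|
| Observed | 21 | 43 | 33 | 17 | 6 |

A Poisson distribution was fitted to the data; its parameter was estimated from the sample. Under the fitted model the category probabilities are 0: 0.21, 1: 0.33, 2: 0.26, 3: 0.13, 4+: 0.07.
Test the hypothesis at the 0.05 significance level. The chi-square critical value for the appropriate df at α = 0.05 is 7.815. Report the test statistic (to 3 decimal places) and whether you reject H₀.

1.907; do not reject

Expected counts E_i = n·p_i: 120×0.21 = 25.2, 120×0.33 = 39.6, 120×0.26 = 31.2, 120×0.13 = 15.6, 120×0.07 = 8.4.
0: (21 − 25.2)²/25.2 = 17.64/25.2 = 0.7000
1: (43 − 39.6)²/39.6 = 11.56/39.6 = 0.2919
2: (33 − 31.2)²/31.2 = 3.24/31.2 = 0.1038
3: (17 − 15.6)²/15.6 = 1.96/15.6 = 0.1256
4+: (6 − 8.4)²/8.4 = 5.76/8.4 = 0.6857
Sum = 1.907
df = 3. Since 1.907 < 7.815, we do not reject H₀.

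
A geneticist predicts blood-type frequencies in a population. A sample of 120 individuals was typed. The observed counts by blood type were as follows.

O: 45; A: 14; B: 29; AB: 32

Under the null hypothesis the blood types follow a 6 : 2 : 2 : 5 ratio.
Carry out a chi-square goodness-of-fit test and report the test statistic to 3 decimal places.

Ratio total = 15. Expected counts: 120×6/15 = 48, 120×2/15 = 16, 120×2/15 = 16, 120×5/15 = 40.
cat         O        E   (O−E)²/E
O          45       48     0.1875
A          14       16     0.2500
B          29       16    10.5625
AB         32       40     1.6000
Sum = 12.600

12.600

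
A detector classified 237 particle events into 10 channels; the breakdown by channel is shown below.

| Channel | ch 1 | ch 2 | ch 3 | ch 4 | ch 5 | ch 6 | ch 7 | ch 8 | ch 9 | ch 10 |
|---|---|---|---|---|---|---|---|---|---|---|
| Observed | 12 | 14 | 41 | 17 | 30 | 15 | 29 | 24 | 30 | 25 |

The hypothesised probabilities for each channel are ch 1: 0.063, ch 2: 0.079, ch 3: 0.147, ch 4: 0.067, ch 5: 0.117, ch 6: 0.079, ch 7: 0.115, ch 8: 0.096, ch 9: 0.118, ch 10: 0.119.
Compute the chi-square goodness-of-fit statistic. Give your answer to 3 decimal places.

4.554

Expected counts E_i = n·p_i: 237×0.063 = 14.931, 237×0.079 = 18.723, 237×0.147 = 34.839, 237×0.067 = 15.879, 237×0.117 = 27.729, 237×0.079 = 18.723, 237×0.115 = 27.255, 237×0.096 = 22.752, 237×0.118 = 27.966, 237×0.119 = 28.203.
ch 1: (12 − 14.931)²/14.931 = 8.590761/14.931 = 0.5754
ch 2: (14 − 18.723)²/18.723 = 22.306729/18.723 = 1.1914
ch 3: (41 − 34.839)²/34.839 = 37.957921/34.839 = 1.0895
ch 4: (17 − 15.879)²/15.879 = 1.256641/15.879 = 0.0791
ch 5: (30 − 27.729)²/27.729 = 5.157441/27.729 = 0.1860
ch 6: (15 − 18.723)²/18.723 = 13.860729/18.723 = 0.7403
ch 7: (29 − 27.255)²/27.255 = 3.045025/27.255 = 0.1117
ch 8: (24 − 22.752)²/22.752 = 1.557504/22.752 = 0.0685
ch 9: (30 − 27.966)²/27.966 = 4.137156/27.966 = 0.1479
ch 10: (25 − 28.203)²/28.203 = 10.259209/28.203 = 0.3638
Sum = 4.554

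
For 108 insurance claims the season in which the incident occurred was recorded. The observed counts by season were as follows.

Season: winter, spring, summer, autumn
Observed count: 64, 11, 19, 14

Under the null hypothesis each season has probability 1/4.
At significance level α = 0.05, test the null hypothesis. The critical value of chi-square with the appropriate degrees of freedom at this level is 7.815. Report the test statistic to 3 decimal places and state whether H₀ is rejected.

Expected count for each of the 4 categories: 108/4 = 27.
winter: (64 − 27)²/27 = 1369/27 = 50.7037
spring: (11 − 27)²/27 = 256/27 = 9.4815
summer: (19 − 27)²/27 = 64/27 = 2.3704
autumn: (14 − 27)²/27 = 169/27 = 6.2593
Sum = 68.815
df = 3. Since 68.815 > 7.815, we reject H₀.

68.815; reject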